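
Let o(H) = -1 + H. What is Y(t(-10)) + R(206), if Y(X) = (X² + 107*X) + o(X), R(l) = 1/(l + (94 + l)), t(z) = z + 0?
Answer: -496385/506 ≈ -981.00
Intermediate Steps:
t(z) = z
R(l) = 1/(94 + 2*l)
Y(X) = -1 + X² + 108*X (Y(X) = (X² + 107*X) + (-1 + X) = -1 + X² + 108*X)
Y(t(-10)) + R(206) = (-1 + (-10)² + 108*(-10)) + 1/(2*(47 + 206)) = (-1 + 100 - 1080) + (½)/253 = -981 + (½)*(1/253) = -981 + 1/506 = -496385/506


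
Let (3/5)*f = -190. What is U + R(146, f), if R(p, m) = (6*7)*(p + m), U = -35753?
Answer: -42921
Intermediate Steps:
f = -950/3 (f = (5/3)*(-190) = -950/3 ≈ -316.67)
R(p, m) = 42*m + 42*p (R(p, m) = 42*(m + p) = 42*m + 42*p)
U + R(146, f) = -35753 + (42*(-950/3) + 42*146) = -35753 + (-13300 + 6132) = -35753 - 7168 = -42921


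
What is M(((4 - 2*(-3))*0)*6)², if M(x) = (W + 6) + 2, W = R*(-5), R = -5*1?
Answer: 1089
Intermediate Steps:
R = -5
W = 25 (W = -5*(-5) = 25)
M(x) = 33 (M(x) = (25 + 6) + 2 = 31 + 2 = 33)
M(((4 - 2*(-3))*0)*6)² = 33² = 1089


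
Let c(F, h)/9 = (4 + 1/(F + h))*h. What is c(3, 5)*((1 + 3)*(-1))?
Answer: -1485/2 ≈ -742.50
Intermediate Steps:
c(F, h) = 9*h*(4 + 1/(F + h)) (c(F, h) = 9*((4 + 1/(F + h))*h) = 9*(h*(4 + 1/(F + h))) = 9*h*(4 + 1/(F + h)))
c(3, 5)*((1 + 3)*(-1)) = (9*5*(1 + 4*3 + 4*5)/(3 + 5))*((1 + 3)*(-1)) = (9*5*(1 + 12 + 20)/8)*(4*(-1)) = (9*5*(1/8)*33)*(-4) = (1485/8)*(-4) = -1485/2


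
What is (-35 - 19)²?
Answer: 2916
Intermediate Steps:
(-35 - 19)² = (-54)² = 2916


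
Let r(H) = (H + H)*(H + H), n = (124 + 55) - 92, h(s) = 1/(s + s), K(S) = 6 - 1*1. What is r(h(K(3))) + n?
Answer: 2176/25 ≈ 87.040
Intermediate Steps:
K(S) = 5 (K(S) = 6 - 1 = 5)
h(s) = 1/(2*s)
n = 87 (n = 179 - 92 = 87)
r(H) = 4*H² (r(H) = (2*H)*(2*H) = 4*H²)
r(h(K(3))) + n = 4*((½)/5)² + 87 = 4*((½)*(⅕))² + 87 = 4*(⅒)² + 87 = 4*(1/100) + 87 = 1/25 + 87 = 2176/25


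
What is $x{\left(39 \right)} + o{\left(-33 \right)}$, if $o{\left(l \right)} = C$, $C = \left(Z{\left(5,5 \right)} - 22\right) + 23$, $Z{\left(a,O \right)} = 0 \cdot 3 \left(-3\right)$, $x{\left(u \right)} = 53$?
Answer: $54$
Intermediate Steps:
$Z{\left(a,O \right)} = 0$ ($Z{\left(a,O \right)} = 0 \left(-3\right) = 0$)
$C = 1$ ($C = \left(0 - 22\right) + 23 = -22 + 23 = 1$)
$o{\left(l \right)} = 1$
$x{\left(39 \right)} + o{\left(-33 \right)} = 53 + 1 = 54$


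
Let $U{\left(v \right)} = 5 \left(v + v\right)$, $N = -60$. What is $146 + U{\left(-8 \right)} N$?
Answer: $4946$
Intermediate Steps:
$U{\left(v \right)} = 10 v$ ($U{\left(v \right)} = 5 \cdot 2 v = 10 v$)
$146 + U{\left(-8 \right)} N = 146 + 10 \left(-8\right) \left(-60\right) = 146 - -4800 = 146 + 4800 = 4946$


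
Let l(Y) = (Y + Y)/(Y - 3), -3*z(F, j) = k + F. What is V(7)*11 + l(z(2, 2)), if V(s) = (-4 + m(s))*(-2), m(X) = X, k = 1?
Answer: -131/2 ≈ -65.500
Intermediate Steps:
z(F, j) = -⅓ - F/3 (z(F, j) = -(1 + F)/3 = -⅓ - F/3)
V(s) = 8 - 2*s (V(s) = (-4 + s)*(-2) = 8 - 2*s)
l(Y) = 2*Y/(-3 + Y) (l(Y) = (2*Y)/(-3 + Y) = 2*Y/(-3 + Y))
V(7)*11 + l(z(2, 2)) = (8 - 2*7)*11 + 2*(-⅓ - ⅓*2)/(-3 + (-⅓ - ⅓*2)) = (8 - 14)*11 + 2*(-⅓ - ⅔)/(-3 + (-⅓ - ⅔)) = -6*11 + 2*(-1)/(-3 - 1) = -66 + 2*(-1)/(-4) = -66 + 2*(-1)*(-¼) = -66 + ½ = -131/2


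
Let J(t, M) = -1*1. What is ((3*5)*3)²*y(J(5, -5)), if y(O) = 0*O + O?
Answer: -2025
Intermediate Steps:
J(t, M) = -1
y(O) = O (y(O) = 0 + O = O)
((3*5)*3)²*y(J(5, -5)) = ((3*5)*3)²*(-1) = (15*3)²*(-1) = 45²*(-1) = 2025*(-1) = -2025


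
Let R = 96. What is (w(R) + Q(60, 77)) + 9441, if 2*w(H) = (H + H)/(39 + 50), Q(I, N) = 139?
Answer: 852716/89 ≈ 9581.1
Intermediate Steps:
w(H) = H/89 (w(H) = ((H + H)/(39 + 50))/2 = ((2*H)/89)/2 = ((2*H)*(1/89))/2 = (2*H/89)/2 = H/89)
(w(R) + Q(60, 77)) + 9441 = ((1/89)*96 + 139) + 9441 = (96/89 + 139) + 9441 = 12467/89 + 9441 = 852716/89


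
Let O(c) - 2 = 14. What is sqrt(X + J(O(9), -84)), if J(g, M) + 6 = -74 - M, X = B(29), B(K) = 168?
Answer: 2*sqrt(43) ≈ 13.115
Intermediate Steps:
X = 168
O(c) = 16 (O(c) = 2 + 14 = 16)
J(g, M) = -80 - M (J(g, M) = -6 + (-74 - M) = -80 - M)
sqrt(X + J(O(9), -84)) = sqrt(168 + (-80 - 1*(-84))) = sqrt(168 + (-80 + 84)) = sqrt(168 + 4) = sqrt(172) = 2*sqrt(43)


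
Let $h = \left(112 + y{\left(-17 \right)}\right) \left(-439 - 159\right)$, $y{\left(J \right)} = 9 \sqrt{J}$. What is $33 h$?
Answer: $-2210208 - 177606 i \sqrt{17} \approx -2.2102 \cdot 10^{6} - 7.3229 \cdot 10^{5} i$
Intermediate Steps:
$h = -66976 - 5382 i \sqrt{17}$ ($h = \left(112 + 9 \sqrt{-17}\right) \left(-439 - 159\right) = \left(112 + 9 i \sqrt{17}\right) \left(-598\right) = -66976 - 5382 i \sqrt{17} \approx -66976.0 - 22191.0 i$)
$33 h = 33 \left(-66976 - 5382 i \sqrt{17}\right) = -2210208 - 177606 i \sqrt{17}$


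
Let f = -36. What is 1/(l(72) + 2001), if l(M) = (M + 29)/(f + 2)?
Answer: 34/67933 ≈ 0.00050049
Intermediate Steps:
l(M) = -29/34 - M/34 (l(M) = (M + 29)/(-36 + 2) = (29 + M)/(-34) = (29 + M)*(-1/34) = -29/34 - M/34)
1/(l(72) + 2001) = 1/((-29/34 - 1/34*72) + 2001) = 1/((-29/34 - 36/17) + 2001) = 1/(-101/34 + 2001) = 1/(67933/34) = 34/67933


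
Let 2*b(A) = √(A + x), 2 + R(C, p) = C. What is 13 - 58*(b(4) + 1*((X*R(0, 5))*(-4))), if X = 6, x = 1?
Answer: -2771 - 29*√5 ≈ -2835.8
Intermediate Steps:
R(C, p) = -2 + C
b(A) = √(1 + A)/2 (b(A) = √(A + 1)/2 = √(1 + A)/2)
13 - 58*(b(4) + 1*((X*R(0, 5))*(-4))) = 13 - 58*(√(1 + 4)/2 + 1*((6*(-2 + 0))*(-4))) = 13 - 58*(√5/2 + 1*((6*(-2))*(-4))) = 13 - 58*(√5/2 + 1*(-12*(-4))) = 13 - 58*(√5/2 + 1*48) = 13 - 58*(√5/2 + 48) = 13 - 58*(48 + √5/2) = 13 + (-2784 - 29*√5) = -2771 - 29*√5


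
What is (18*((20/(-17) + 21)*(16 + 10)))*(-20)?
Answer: -3154320/17 ≈ -1.8555e+5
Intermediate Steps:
(18*((20/(-17) + 21)*(16 + 10)))*(-20) = (18*((20*(-1/17) + 21)*26))*(-20) = (18*((-20/17 + 21)*26))*(-20) = (18*((337/17)*26))*(-20) = (18*(8762/17))*(-20) = (157716/17)*(-20) = -3154320/17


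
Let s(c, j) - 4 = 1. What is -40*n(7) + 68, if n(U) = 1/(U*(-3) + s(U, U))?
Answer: 141/2 ≈ 70.500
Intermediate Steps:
s(c, j) = 5 (s(c, j) = 4 + 1 = 5)
n(U) = 1/(5 - 3*U) (n(U) = 1/(U*(-3) + 5) = 1/(-3*U + 5) = 1/(5 - 3*U))
-40*n(7) + 68 = -(-40)/(-5 + 3*7) + 68 = -(-40)/(-5 + 21) + 68 = -(-40)/16 + 68 = -40*(-1/16) + 68 = 5/2 + 68 = 141/2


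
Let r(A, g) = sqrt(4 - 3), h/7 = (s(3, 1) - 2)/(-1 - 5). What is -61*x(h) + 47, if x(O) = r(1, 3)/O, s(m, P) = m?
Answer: 695/7 ≈ 99.286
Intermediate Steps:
h = -7/6 (h = 7*((3 - 2)/(-1 - 5)) = 7*(1/(-6)) = 7*(1*(-1/6)) = 7*(-1/6) = -7/6 ≈ -1.1667)
r(A, g) = 1 (r(A, g) = sqrt(1) = 1)
x(O) = 1/O
-61*x(h) + 47 = -61/(-7/6) + 47 = -61*(-6/7) + 47 = 366/7 + 47 = 695/7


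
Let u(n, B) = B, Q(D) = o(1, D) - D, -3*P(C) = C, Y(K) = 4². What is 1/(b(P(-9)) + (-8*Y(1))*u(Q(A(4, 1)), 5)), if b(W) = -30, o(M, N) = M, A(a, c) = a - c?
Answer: -1/670 ≈ -0.0014925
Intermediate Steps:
Y(K) = 16
P(C) = -C/3
Q(D) = 1 - D
1/(b(P(-9)) + (-8*Y(1))*u(Q(A(4, 1)), 5)) = 1/(-30 - 8*16*5) = 1/(-30 - 128*5) = 1/(-30 - 640) = 1/(-670) = -1/670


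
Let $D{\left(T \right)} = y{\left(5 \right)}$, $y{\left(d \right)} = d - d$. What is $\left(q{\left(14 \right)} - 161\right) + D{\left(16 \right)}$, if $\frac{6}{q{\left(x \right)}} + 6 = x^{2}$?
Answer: $- \frac{15292}{95} \approx -160.97$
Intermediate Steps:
$y{\left(d \right)} = 0$
$D{\left(T \right)} = 0$
$q{\left(x \right)} = \frac{6}{-6 + x^{2}}$
$\left(q{\left(14 \right)} - 161\right) + D{\left(16 \right)} = \left(\frac{6}{-6 + 14^{2}} - 161\right) + 0 = \left(\frac{6}{-6 + 196} - 161\right) + 0 = \left(\frac{6}{190} - 161\right) + 0 = \left(6 \cdot \frac{1}{190} - 161\right) + 0 = \left(\frac{3}{95} - 161\right) + 0 = - \frac{15292}{95} + 0 = - \frac{15292}{95}$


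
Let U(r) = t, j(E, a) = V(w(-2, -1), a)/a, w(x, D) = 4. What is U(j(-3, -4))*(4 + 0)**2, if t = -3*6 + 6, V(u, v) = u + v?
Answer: -192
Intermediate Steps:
j(E, a) = (4 + a)/a
t = -12 (t = -18 + 6 = -12)
U(r) = -12
U(j(-3, -4))*(4 + 0)**2 = -12*(4 + 0)**2 = -12*4**2 = -12*16 = -192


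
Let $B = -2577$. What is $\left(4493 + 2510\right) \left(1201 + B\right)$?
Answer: $-9636128$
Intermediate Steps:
$\left(4493 + 2510\right) \left(1201 + B\right) = \left(4493 + 2510\right) \left(1201 - 2577\right) = 7003 \left(-1376\right) = -9636128$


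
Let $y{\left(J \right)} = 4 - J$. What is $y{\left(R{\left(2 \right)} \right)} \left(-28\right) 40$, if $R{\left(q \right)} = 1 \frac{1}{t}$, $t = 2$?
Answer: $-3920$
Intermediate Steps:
$R{\left(q \right)} = \frac{1}{2}$ ($R{\left(q \right)} = 1 \cdot \frac{1}{2} = \frac{1}{2}$)
$y{\left(R{\left(2 \right)} \right)} \left(-28\right) 40 = \left(4 - \frac{1}{2}\right) \left(-28\right) 40 = \frac{7}{2} \left(-28\right) 40 = \left(-98\right) 40 = -3920$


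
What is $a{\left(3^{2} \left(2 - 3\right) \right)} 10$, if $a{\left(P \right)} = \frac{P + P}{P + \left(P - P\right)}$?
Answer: $20$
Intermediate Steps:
$a{\left(P \right)} = 2$ ($a{\left(P \right)} = \frac{2 P}{P + 0} = \frac{2 P}{P} = 2$)
$a{\left(3^{2} \left(2 - 3\right) \right)} 10 = 2 \cdot 10 = 20$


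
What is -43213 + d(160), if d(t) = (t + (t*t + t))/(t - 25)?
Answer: -43021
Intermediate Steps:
d(t) = (t**2 + 2*t)/(-25 + t) (d(t) = (t + (t**2 + t))/(-25 + t) = (t + (t + t**2))/(-25 + t) = (t**2 + 2*t)/(-25 + t))
-43213 + d(160) = -43213 + 160*(2 + 160)/(-25 + 160) = -43213 + 160*162/135 = -43213 + 160*(1/135)*162 = -43213 + 192 = -43021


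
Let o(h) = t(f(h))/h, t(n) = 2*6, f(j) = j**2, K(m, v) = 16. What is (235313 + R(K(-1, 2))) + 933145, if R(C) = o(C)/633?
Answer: 986178553/844 ≈ 1.1685e+6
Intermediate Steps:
t(n) = 12
o(h) = 12/h
R(C) = 4/(211*C) (R(C) = (12/C)/633 = (12/C)*(1/633) = 4/(211*C))
(235313 + R(K(-1, 2))) + 933145 = (235313 + (4/211)/16) + 933145 = (235313 + (4/211)*(1/16)) + 933145 = (235313 + 1/844) + 933145 = 198604173/844 + 933145 = 986178553/844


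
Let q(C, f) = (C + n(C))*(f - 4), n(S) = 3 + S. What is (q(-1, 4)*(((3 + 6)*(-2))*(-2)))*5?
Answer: 0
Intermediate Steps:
q(C, f) = (-4 + f)*(3 + 2*C) (q(C, f) = (C + (3 + C))*(f - 4) = (3 + 2*C)*(-4 + f) = (-4 + f)*(3 + 2*C))
(q(-1, 4)*(((3 + 6)*(-2))*(-2)))*5 = ((-12 - 8*(-1) - 1*4 + 4*(3 - 1))*(((3 + 6)*(-2))*(-2)))*5 = ((-12 + 8 - 4 + 4*2)*((9*(-2))*(-2)))*5 = ((-12 + 8 - 4 + 8)*(-18*(-2)))*5 = (0*36)*5 = 0*5 = 0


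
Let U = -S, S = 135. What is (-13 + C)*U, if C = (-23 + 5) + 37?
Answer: -810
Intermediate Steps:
U = -135 (U = -1*135 = -135)
C = 19 (C = -18 + 37 = 19)
(-13 + C)*U = (-13 + 19)*(-135) = 6*(-135) = -810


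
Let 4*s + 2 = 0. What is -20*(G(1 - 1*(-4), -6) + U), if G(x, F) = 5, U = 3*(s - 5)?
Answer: 230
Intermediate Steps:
s = -1/2 (s = -1/2 + (1/4)*0 = -1/2 + 0 = -1/2 ≈ -0.50000)
U = -33/2 (U = 3*(-1/2 - 5) = 3*(-11/2) = -33/2 ≈ -16.500)
-20*(G(1 - 1*(-4), -6) + U) = -20*(5 - 33/2) = -20*(-23/2) = 230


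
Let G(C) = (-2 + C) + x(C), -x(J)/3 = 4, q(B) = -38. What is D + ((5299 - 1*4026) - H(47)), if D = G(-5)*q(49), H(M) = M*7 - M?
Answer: 1713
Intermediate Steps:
x(J) = -12 (x(J) = -3*4 = -12)
H(M) = 6*M (H(M) = 7*M - M = 6*M)
G(C) = -14 + C (G(C) = (-2 + C) - 12 = -14 + C)
D = 722 (D = (-14 - 5)*(-38) = -19*(-38) = 722)
D + ((5299 - 1*4026) - H(47)) = 722 + ((5299 - 1*4026) - 6*47) = 722 + ((5299 - 4026) - 1*282) = 722 + (1273 - 282) = 722 + 991 = 1713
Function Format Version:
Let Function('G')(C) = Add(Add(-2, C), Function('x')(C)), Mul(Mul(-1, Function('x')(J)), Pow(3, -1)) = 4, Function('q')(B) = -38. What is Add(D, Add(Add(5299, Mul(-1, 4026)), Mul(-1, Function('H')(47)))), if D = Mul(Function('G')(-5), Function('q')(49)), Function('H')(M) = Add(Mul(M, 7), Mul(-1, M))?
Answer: 1713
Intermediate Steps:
Function('x')(J) = -12 (Function('x')(J) = Mul(-3, 4) = -12)
Function('H')(M) = Mul(6, M) (Function('H')(M) = Add(Mul(7, M), Mul(-1, M)) = Mul(6, M))
Function('G')(C) = Add(-14, C) (Function('G')(C) = Add(Add(-2, C), -12) = Add(-14, C))
D = 722 (D = Mul(Add(-14, -5), -38) = Mul(-19, -38) = 722)
Add(D, Add(Add(5299, Mul(-1, 4026)), Mul(-1, Function('H')(47)))) = Add(722, Add(Add(5299, Mul(-1, 4026)), Mul(-1, Mul(6, 47)))) = Add(722, Add(Add(5299, -4026), Mul(-1, 282))) = Add(722, Add(1273, -282)) = Add(722, 991) = 1713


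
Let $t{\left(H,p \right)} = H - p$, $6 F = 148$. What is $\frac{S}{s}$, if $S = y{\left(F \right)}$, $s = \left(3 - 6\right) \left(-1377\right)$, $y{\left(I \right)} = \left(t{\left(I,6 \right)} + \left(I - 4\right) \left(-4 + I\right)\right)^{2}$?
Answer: $\frac{946832}{19683} \approx 48.104$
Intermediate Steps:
$F = \frac{74}{3}$ ($F = \frac{1}{6} \cdot 148 = \frac{74}{3} \approx 24.667$)
$y{\left(I \right)} = \left(-6 + I + \left(-4 + I\right)^{2}\right)^{2}$ ($y{\left(I \right)} = \left(\left(I - 6\right) + \left(I - 4\right) \left(-4 + I\right)\right)^{2} = \left(\left(I - 6\right) + \left(-4 + I\right) \left(-4 + I\right)\right)^{2} = \left(\left(-6 + I\right) + \left(-4 + I\right)^{2}\right)^{2} = \left(-6 + I + \left(-4 + I\right)^{2}\right)^{2}$)
$s = 4131$ ($s = \left(3 - 6\right) \left(-1377\right) = \left(-3\right) \left(-1377\right) = 4131$)
$S = \frac{16096144}{81}$ ($S = \left(-6 + \frac{74}{3} + \left(-4 + \frac{74}{3}\right)^{2}\right)^{2} = \left(-6 + \frac{74}{3} + \left(\frac{62}{3}\right)^{2}\right)^{2} = \left(-6 + \frac{74}{3} + \frac{3844}{9}\right)^{2} = \left(\frac{4012}{9}\right)^{2} = \frac{16096144}{81} \approx 1.9872 \cdot 10^{5}$)
$\frac{S}{s} = \frac{16096144}{81 \cdot 4131} = \frac{16096144}{81} \cdot \frac{1}{4131} = \frac{946832}{19683}$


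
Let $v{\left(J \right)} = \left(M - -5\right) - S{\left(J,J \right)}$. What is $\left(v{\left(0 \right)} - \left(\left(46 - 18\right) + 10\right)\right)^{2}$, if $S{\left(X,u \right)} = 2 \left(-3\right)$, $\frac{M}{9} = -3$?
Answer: $2916$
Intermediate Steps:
$M = -27$ ($M = 9 \left(-3\right) = -27$)
$S{\left(X,u \right)} = -6$
$v{\left(J \right)} = -16$ ($v{\left(J \right)} = \left(-27 - -5\right) - -6 = \left(-27 + 5\right) + 6 = -22 + 6 = -16$)
$\left(v{\left(0 \right)} - \left(\left(46 - 18\right) + 10\right)\right)^{2} = \left(-16 - \left(\left(46 - 18\right) + 10\right)\right)^{2} = \left(-16 - \left(28 + 10\right)\right)^{2} = \left(-16 - 38\right)^{2} = \left(-54\right)^{2} = 2916$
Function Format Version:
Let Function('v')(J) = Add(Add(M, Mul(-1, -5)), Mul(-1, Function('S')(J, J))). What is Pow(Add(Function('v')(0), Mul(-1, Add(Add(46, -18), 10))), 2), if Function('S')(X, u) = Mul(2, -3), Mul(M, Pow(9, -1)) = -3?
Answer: 2916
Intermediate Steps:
M = -27 (M = Mul(9, -3) = -27)
Function('S')(X, u) = -6
Function('v')(J) = -16 (Function('v')(J) = Add(Add(-27, Mul(-1, -5)), Mul(-1, -6)) = Add(Add(-27, 5), 6) = Add(-22, 6) = -16)
Pow(Add(Function('v')(0), Mul(-1, Add(Add(46, -18), 10))), 2) = Pow(Add(-16, Mul(-1, Add(Add(46, -18), 10))), 2) = Pow(Add(-16, Mul(-1, Add(28, 10))), 2) = Pow(Add(-16, Mul(-1, 38)), 2) = Pow(Add(-16, -38), 2) = Pow(-54, 2) = 2916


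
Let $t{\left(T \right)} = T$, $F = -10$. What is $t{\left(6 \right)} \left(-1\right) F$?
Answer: $60$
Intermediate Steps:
$t{\left(6 \right)} \left(-1\right) F = 6 \left(-1\right) \left(-10\right) = \left(-6\right) \left(-10\right) = 60$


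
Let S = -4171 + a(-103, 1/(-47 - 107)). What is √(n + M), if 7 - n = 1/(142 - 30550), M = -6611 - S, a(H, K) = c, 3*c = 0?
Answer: I*√562416204126/15204 ≈ 49.325*I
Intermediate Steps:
c = 0 (c = (⅓)*0 = 0)
a(H, K) = 0
S = -4171 (S = -4171 + 0 = -4171)
M = -2440 (M = -6611 - 1*(-4171) = -6611 + 4171 = -2440)
n = 212857/30408 (n = 7 - 1/(142 - 30550) = 7 - 1/(-30408) = 7 - 1*(-1/30408) = 7 + 1/30408 = 212857/30408 ≈ 7.0000)
√(n + M) = √(212857/30408 - 2440) = √(-73982663/30408) = I*√562416204126/15204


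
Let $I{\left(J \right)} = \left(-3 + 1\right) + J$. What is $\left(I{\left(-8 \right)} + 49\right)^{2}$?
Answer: $1521$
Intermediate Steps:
$I{\left(J \right)} = -2 + J$
$\left(I{\left(-8 \right)} + 49\right)^{2} = \left(\left(-2 - 8\right) + 49\right)^{2} = \left(-10 + 49\right)^{2} = 39^{2} = 1521$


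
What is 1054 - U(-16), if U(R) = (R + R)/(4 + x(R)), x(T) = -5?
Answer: 1022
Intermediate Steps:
U(R) = -2*R (U(R) = (R + R)/(4 - 5) = (2*R)/(-1) = (2*R)*(-1) = -2*R)
1054 - U(-16) = 1054 - (-2)*(-16) = 1054 - 1*32 = 1054 - 32 = 1022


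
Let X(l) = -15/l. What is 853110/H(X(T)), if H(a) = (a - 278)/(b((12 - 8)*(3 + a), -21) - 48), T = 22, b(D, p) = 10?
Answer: 713199960/6131 ≈ 1.1633e+5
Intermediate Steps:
H(a) = 139/19 - a/38 (H(a) = (a - 278)/(10 - 48) = (-278 + a)/(-38) = (-278 + a)*(-1/38) = 139/19 - a/38)
853110/H(X(T)) = 853110/(139/19 - (-15)/(38*22)) = 853110/(139/19 - 1/38*(-15/22)) = 853110/(139/19 + 15/836) = 853110/(6131/836) = 853110*(836/6131) = 713199960/6131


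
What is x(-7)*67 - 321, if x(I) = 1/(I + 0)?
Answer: -2314/7 ≈ -330.57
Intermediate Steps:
x(I) = 1/I
x(-7)*67 - 321 = 67/(-7) - 321 = -⅐*67 - 321 = -67/7 - 321 = -2314/7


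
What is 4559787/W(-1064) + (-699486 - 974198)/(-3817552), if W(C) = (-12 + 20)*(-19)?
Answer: -1087935598841/36266744 ≈ -29998.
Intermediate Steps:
W(C) = -152 (W(C) = 8*(-19) = -152)
4559787/W(-1064) + (-699486 - 974198)/(-3817552) = 4559787/(-152) + (-699486 - 974198)/(-3817552) = 4559787*(-1/152) - 1673684*(-1/3817552) = -4559787/152 + 418421/954388 = -1087935598841/36266744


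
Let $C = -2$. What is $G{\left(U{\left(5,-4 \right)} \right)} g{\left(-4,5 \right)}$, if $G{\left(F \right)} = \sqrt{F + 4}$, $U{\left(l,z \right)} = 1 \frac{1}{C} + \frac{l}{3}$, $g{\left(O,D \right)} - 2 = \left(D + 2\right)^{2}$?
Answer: $\frac{17 \sqrt{186}}{2} \approx 115.92$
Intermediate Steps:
$g{\left(O,D \right)} = 2 + \left(2 + D\right)^{2}$ ($g{\left(O,D \right)} = 2 + \left(D + 2\right)^{2} = 2 + \left(2 + D\right)^{2}$)
$U{\left(l,z \right)} = - \frac{1}{2} + \frac{l}{3}$ ($U{\left(l,z \right)} = 1 \frac{1}{-2} + \frac{l}{3} = 1 \left(- \frac{1}{2}\right) + l \frac{1}{3} = - \frac{1}{2} + \frac{l}{3}$)
$G{\left(F \right)} = \sqrt{4 + F}$
$G{\left(U{\left(5,-4 \right)} \right)} g{\left(-4,5 \right)} = \sqrt{4 + \left(- \frac{1}{2} + \frac{1}{3} \cdot 5\right)} \left(2 + \left(2 + 5\right)^{2}\right) = \sqrt{4 + \left(- \frac{1}{2} + \frac{5}{3}\right)} \left(2 + 7^{2}\right) = \sqrt{4 + \frac{7}{6}} \left(2 + 49\right) = \sqrt{\frac{31}{6}} \cdot 51 = \frac{\sqrt{186}}{6} \cdot 51 = \frac{17 \sqrt{186}}{2}$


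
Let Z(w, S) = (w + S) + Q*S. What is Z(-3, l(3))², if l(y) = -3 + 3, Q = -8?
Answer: 9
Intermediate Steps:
l(y) = 0
Z(w, S) = w - 7*S (Z(w, S) = (w + S) - 8*S = (S + w) - 8*S = w - 7*S)
Z(-3, l(3))² = (-3 - 7*0)² = (-3 + 0)² = (-3)² = 9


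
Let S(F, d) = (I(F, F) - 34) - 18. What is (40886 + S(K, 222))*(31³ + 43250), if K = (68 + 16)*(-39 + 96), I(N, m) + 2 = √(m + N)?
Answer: 2982410112 + 438246*√266 ≈ 2.9896e+9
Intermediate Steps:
I(N, m) = -2 + √(N + m) (I(N, m) = -2 + √(m + N) = -2 + √(N + m))
K = 4788 (K = 84*57 = 4788)
S(F, d) = -54 + √2*√F (S(F, d) = ((-2 + √(F + F)) - 34) - 18 = ((-2 + √(2*F)) - 34) - 18 = ((-2 + √2*√F) - 34) - 18 = (-36 + √2*√F) - 18 = -54 + √2*√F)
(40886 + S(K, 222))*(31³ + 43250) = (40886 + (-54 + √2*√4788))*(31³ + 43250) = (40886 + (-54 + √2*(6*√133)))*(29791 + 43250) = (40886 + (-54 + 6*√266))*73041 = (40832 + 6*√266)*73041 = 2982410112 + 438246*√266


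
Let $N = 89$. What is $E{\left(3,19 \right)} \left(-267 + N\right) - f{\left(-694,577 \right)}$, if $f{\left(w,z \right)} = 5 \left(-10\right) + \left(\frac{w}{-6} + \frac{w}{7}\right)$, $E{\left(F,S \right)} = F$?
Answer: $- \frac{10511}{21} \approx -500.52$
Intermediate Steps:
$f{\left(w,z \right)} = -50 - \frac{w}{42}$ ($f{\left(w,z \right)} = -50 + \left(w \left(- \frac{1}{6}\right) + w \frac{1}{7}\right) = -50 + \left(- \frac{w}{6} + \frac{w}{7}\right) = -50 - \frac{w}{42}$)
$E{\left(3,19 \right)} \left(-267 + N\right) - f{\left(-694,577 \right)} = 3 \left(-267 + 89\right) - \left(-50 - - \frac{347}{21}\right) = 3 \left(-178\right) - \left(-50 + \frac{347}{21}\right) = -534 - - \frac{703}{21} = -534 + \frac{703}{21} = - \frac{10511}{21}$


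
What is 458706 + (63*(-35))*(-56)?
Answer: 582186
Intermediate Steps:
458706 + (63*(-35))*(-56) = 458706 - 2205*(-56) = 458706 + 123480 = 582186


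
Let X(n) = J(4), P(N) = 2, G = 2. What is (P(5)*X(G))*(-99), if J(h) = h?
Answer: -792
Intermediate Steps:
X(n) = 4
(P(5)*X(G))*(-99) = (2*4)*(-99) = 8*(-99) = -792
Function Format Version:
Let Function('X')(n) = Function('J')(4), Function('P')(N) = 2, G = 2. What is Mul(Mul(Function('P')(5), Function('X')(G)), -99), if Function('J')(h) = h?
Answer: -792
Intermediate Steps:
Function('X')(n) = 4
Mul(Mul(Function('P')(5), Function('X')(G)), -99) = Mul(Mul(2, 4), -99) = Mul(8, -99) = -792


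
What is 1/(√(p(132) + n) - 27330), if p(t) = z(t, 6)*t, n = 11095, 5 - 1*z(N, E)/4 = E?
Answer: -27330/746918333 - √10567/746918333 ≈ -3.6728e-5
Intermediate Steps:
z(N, E) = 20 - 4*E
p(t) = -4*t (p(t) = (20 - 4*6)*t = (20 - 24)*t = -4*t)
1/(√(p(132) + n) - 27330) = 1/(√(-4*132 + 11095) - 27330) = 1/(√(-528 + 11095) - 27330) = 1/(√10567 - 27330) = 1/(-27330 + √10567)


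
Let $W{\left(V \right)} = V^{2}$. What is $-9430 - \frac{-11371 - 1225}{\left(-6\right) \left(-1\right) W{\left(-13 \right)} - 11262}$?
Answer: $- \frac{24162809}{2562} \approx -9431.2$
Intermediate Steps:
$-9430 - \frac{-11371 - 1225}{\left(-6\right) \left(-1\right) W{\left(-13 \right)} - 11262} = -9430 - \frac{-11371 - 1225}{\left(-6\right) \left(-1\right) \left(-13\right)^{2} - 11262} = -9430 - - \frac{12596}{6 \cdot 169 - 11262} = -9430 - - \frac{12596}{1014 - 11262} = -9430 - - \frac{12596}{-10248} = -9430 - \left(-12596\right) \left(- \frac{1}{10248}\right) = -9430 - \frac{3149}{2562} = - \frac{24162809}{2562}$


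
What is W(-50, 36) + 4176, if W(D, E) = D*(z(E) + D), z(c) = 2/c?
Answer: 60059/9 ≈ 6673.2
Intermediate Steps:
W(D, E) = D*(D + 2/E) (W(D, E) = D*(2/E + D) = D*(D + 2/E))
W(-50, 36) + 4176 = -50*(2 - 50*36)/36 + 4176 = -50*1/36*(2 - 1800) + 4176 = -50*1/36*(-1798) + 4176 = 22475/9 + 4176 = 60059/9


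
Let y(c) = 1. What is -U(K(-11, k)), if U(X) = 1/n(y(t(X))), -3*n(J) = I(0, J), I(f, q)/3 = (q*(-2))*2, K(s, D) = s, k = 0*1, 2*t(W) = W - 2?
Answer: -¼ ≈ -0.25000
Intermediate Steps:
t(W) = -1 + W/2 (t(W) = (W - 2)/2 = (-2 + W)/2 = -1 + W/2)
k = 0
I(f, q) = -12*q (I(f, q) = 3*((q*(-2))*2) = 3*(-2*q*2) = 3*(-4*q) = -12*q)
n(J) = 4*J (n(J) = -(-4)*J = 4*J)
U(X) = ¼ (U(X) = 1/(4*1) = 1/4 = ¼)
-U(K(-11, k)) = -1*¼ = -¼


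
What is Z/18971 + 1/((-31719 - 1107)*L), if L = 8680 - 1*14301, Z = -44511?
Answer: -8212944742435/3500433040566 ≈ -2.3463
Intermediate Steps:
L = -5621 (L = 8680 - 14301 = -5621)
Z/18971 + 1/((-31719 - 1107)*L) = -44511/18971 + 1/(-31719 - 1107*(-5621)) = -44511*1/18971 - 1/5621/(-32826) = -44511/18971 - 1/32826*(-1/5621) = -44511/18971 + 1/184514946 = -8212944742435/3500433040566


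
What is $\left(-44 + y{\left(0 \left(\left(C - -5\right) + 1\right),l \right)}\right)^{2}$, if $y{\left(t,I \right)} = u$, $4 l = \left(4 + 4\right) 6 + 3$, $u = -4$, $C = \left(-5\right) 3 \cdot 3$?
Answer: $2304$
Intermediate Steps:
$C = -45$ ($C = \left(-15\right) 3 = -45$)
$l = \frac{51}{4}$ ($l = \frac{\left(4 + 4\right) 6 + 3}{4} = \frac{8 \cdot 6 + 3}{4} = \frac{48 + 3}{4} = \frac{1}{4} \cdot 51 = \frac{51}{4} \approx 12.75$)
$y{\left(t,I \right)} = -4$
$\left(-44 + y{\left(0 \left(\left(C - -5\right) + 1\right),l \right)}\right)^{2} = \left(-44 - 4\right)^{2} = \left(-48\right)^{2} = 2304$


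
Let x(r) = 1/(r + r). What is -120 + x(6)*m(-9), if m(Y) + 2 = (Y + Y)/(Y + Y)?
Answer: -1441/12 ≈ -120.08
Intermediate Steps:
m(Y) = -1 (m(Y) = -2 + (Y + Y)/(Y + Y) = -2 + (2*Y)/((2*Y)) = -2 + (2*Y)*(1/(2*Y)) = -2 + 1 = -1)
x(r) = 1/(2*r)
-120 + x(6)*m(-9) = -120 + ((1/2)/6)*(-1) = -120 + ((1/2)*(1/6))*(-1) = -120 + (1/12)*(-1) = -120 - 1/12 = -1441/12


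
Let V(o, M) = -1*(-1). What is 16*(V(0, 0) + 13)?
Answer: 224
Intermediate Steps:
V(o, M) = 1
16*(V(0, 0) + 13) = 16*(1 + 13) = 16*14 = 224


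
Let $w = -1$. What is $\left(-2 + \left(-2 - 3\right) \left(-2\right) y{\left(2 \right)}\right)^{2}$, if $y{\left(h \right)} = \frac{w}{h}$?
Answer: $49$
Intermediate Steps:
$y{\left(h \right)} = - \frac{1}{h}$
$\left(-2 + \left(-2 - 3\right) \left(-2\right) y{\left(2 \right)}\right)^{2} = \left(-2 + \left(-2 - 3\right) \left(-2\right) \left(- \frac{1}{2}\right)\right)^{2} = \left(-2 + \left(-5\right) \left(-2\right) \left(\left(-1\right) \frac{1}{2}\right)\right)^{2} = \left(-2 + 10 \left(- \frac{1}{2}\right)\right)^{2} = \left(-2 - 5\right)^{2} = \left(-7\right)^{2} = 49$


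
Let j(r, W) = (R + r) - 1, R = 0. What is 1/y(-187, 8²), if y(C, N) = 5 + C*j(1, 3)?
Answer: ⅕ ≈ 0.20000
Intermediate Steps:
j(r, W) = -1 + r (j(r, W) = (0 + r) - 1 = r - 1 = -1 + r)
y(C, N) = 5 (y(C, N) = 5 + C*(-1 + 1) = 5 + C*0 = 5 + 0 = 5)
1/y(-187, 8²) = 1/5 = ⅕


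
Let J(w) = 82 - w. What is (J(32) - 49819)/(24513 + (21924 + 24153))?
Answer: -49769/70590 ≈ -0.70504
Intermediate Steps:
(J(32) - 49819)/(24513 + (21924 + 24153)) = ((82 - 1*32) - 49819)/(24513 + (21924 + 24153)) = ((82 - 32) - 49819)/(24513 + 46077) = (50 - 49819)/70590 = -49769*1/70590 = -49769/70590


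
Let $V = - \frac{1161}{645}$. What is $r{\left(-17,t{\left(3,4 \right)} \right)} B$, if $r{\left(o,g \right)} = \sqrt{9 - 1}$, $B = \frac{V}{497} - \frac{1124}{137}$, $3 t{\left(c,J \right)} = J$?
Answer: $- \frac{5588746 \sqrt{2}}{340445} \approx -23.216$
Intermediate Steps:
$t{\left(c,J \right)} = \frac{J}{3}$
$V = - \frac{9}{5}$ ($V = \left(-1161\right) \frac{1}{645} = - \frac{9}{5} \approx -1.8$)
$B = - \frac{2794373}{340445}$ ($B = - \frac{9}{5 \cdot 497} - \frac{1124}{137} = \left(- \frac{9}{5}\right) \frac{1}{497} - \frac{1124}{137} = - \frac{9}{2485} - \frac{1124}{137} = - \frac{2794373}{340445} \approx -8.208$)
$r{\left(o,g \right)} = 2 \sqrt{2}$ ($r{\left(o,g \right)} = \sqrt{8} = 2 \sqrt{2}$)
$r{\left(-17,t{\left(3,4 \right)} \right)} B = 2 \sqrt{2} \left(- \frac{2794373}{340445}\right) = - \frac{5588746 \sqrt{2}}{340445}$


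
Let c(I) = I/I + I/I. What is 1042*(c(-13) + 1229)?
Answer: 1282702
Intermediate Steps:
c(I) = 2 (c(I) = 1 + 1 = 2)
1042*(c(-13) + 1229) = 1042*(2 + 1229) = 1042*1231 = 1282702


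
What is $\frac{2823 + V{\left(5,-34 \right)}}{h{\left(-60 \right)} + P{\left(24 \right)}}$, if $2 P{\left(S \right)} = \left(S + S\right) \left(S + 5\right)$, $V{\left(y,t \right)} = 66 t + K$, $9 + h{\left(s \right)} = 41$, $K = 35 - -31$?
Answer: $\frac{645}{728} \approx 0.88599$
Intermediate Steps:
$K = 66$ ($K = 35 + 31 = 66$)
$h{\left(s \right)} = 32$ ($h{\left(s \right)} = -9 + 41 = 32$)
$V{\left(y,t \right)} = 66 + 66 t$ ($V{\left(y,t \right)} = 66 t + 66 = 66 + 66 t$)
$P{\left(S \right)} = S \left(5 + S\right)$ ($P{\left(S \right)} = \frac{\left(S + S\right) \left(S + 5\right)}{2} = \frac{2 S \left(5 + S\right)}{2} = S \left(5 + S\right)$)
$\frac{2823 + V{\left(5,-34 \right)}}{h{\left(-60 \right)} + P{\left(24 \right)}} = \frac{2823 + \left(66 + 66 \left(-34\right)\right)}{32 + 24 \left(5 + 24\right)} = \frac{2823 + \left(66 - 2244\right)}{32 + 24 \cdot 29} = \frac{2823 - 2178}{32 + 696} = \frac{645}{728}$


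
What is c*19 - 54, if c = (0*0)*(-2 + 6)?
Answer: -54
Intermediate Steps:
c = 0 (c = 0*4 = 0)
c*19 - 54 = 0*19 - 54 = 0 - 54 = -54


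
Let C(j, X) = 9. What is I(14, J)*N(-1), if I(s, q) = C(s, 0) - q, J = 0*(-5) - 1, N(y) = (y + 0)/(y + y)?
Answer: 5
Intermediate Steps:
N(y) = ½ (N(y) = y/((2*y)) = y*(1/(2*y)) = ½)
J = -1 (J = 0 - 1 = -1)
I(s, q) = 9 - q
I(14, J)*N(-1) = (9 - 1*(-1))*(½) = (9 + 1)*(½) = 10*(½) = 5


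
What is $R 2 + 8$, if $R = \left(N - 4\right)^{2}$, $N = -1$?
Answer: $58$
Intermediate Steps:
$R = 25$ ($R = \left(-1 - 4\right)^{2} = \left(-5\right)^{2} = 25$)
$R 2 + 8 = 25 \cdot 2 + 8 = 50 + 8 = 58$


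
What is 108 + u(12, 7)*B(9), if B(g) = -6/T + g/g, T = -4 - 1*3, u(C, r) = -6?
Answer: 678/7 ≈ 96.857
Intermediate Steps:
T = -7 (T = -4 - 3 = -7)
B(g) = 13/7 (B(g) = -6/(-7) + g/g = -6*(-⅐) + 1 = 6/7 + 1 = 13/7)
108 + u(12, 7)*B(9) = 108 - 6*13/7 = 108 - 78/7 = 678/7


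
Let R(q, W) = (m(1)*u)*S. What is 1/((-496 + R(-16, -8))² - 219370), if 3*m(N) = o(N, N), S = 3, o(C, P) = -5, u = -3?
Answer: 1/11991 ≈ 8.3396e-5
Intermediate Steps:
m(N) = -5/3 (m(N) = (⅓)*(-5) = -5/3)
R(q, W) = 15 (R(q, W) = -5/3*(-3)*3 = 5*3 = 15)
1/((-496 + R(-16, -8))² - 219370) = 1/((-496 + 15)² - 219370) = 1/((-481)² - 219370) = 1/(231361 - 219370) = 1/11991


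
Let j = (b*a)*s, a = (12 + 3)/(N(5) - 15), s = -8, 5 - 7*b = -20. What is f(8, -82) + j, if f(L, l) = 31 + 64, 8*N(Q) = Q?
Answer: 20095/161 ≈ 124.81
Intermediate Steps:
b = 25/7 (b = 5/7 - ⅐*(-20) = 5/7 + 20/7 = 25/7 ≈ 3.5714)
N(Q) = Q/8
f(L, l) = 95
a = -24/23 (a = (12 + 3)/((⅛)*5 - 15) = 15/(5/8 - 15) = 15/(-115/8) = 15*(-8/115) = -24/23 ≈ -1.0435)
j = 4800/161 (j = ((25/7)*(-24/23))*(-8) = -600/161*(-8) = 4800/161 ≈ 29.814)
f(8, -82) + j = 95 + 4800/161 = 20095/161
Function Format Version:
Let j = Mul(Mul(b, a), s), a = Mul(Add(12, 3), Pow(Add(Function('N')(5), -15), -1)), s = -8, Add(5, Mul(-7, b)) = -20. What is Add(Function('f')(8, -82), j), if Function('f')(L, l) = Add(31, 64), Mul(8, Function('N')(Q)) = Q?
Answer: Rational(20095, 161) ≈ 124.81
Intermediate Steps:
b = Rational(25, 7) (b = Add(Rational(5, 7), Mul(Rational(-1, 7), -20)) = Add(Rational(5, 7), Rational(20, 7)) = Rational(25, 7) ≈ 3.5714)
Function('N')(Q) = Mul(Rational(1, 8), Q)
Function('f')(L, l) = 95
a = Rational(-24, 23) (a = Mul(Add(12, 3), Pow(Add(Mul(Rational(1, 8), 5), -15), -1)) = Mul(15, Pow(Add(Rational(5, 8), -15), -1)) = Mul(15, Pow(Rational(-115, 8), -1)) = Mul(15, Rational(-8, 115)) = Rational(-24, 23) ≈ -1.0435)
j = Rational(4800, 161) (j = Mul(Mul(Rational(25, 7), Rational(-24, 23)), -8) = Mul(Rational(-600, 161), -8) = Rational(4800, 161) ≈ 29.814)
Add(Function('f')(8, -82), j) = Add(95, Rational(4800, 161)) = Rational(20095, 161)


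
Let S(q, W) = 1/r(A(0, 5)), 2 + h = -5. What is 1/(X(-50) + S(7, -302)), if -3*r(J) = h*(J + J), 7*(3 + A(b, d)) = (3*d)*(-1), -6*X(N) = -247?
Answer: 8/329 ≈ 0.024316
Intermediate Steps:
h = -7 (h = -2 - 5 = -7)
X(N) = 247/6 (X(N) = -1/6*(-247) = 247/6)
A(b, d) = -3 - 3*d/7 (A(b, d) = -3 + ((3*d)*(-1))/7 = -3 + (-3*d)/7 = -3 - 3*d/7)
r(J) = 14*J/3 (r(J) = -(-7)*(J + J)/3 = -(-7)*2*J/3 = -(-14)*J/3 = 14*J/3)
S(q, W) = -1/24 (S(q, W) = 1/(14*(-3 - 3/7*5)/3) = 1/(14*(-3 - 15/7)/3) = 1/((14/3)*(-36/7)) = 1/(-24) = -1/24)
1/(X(-50) + S(7, -302)) = 1/(247/6 - 1/24) = 1/(329/8) = 8/329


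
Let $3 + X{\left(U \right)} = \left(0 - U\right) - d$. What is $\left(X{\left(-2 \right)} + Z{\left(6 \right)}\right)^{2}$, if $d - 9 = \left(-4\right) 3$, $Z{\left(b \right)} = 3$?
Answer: $25$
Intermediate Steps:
$d = -3$ ($d = 9 - 12 = -3$)
$X{\left(U \right)} = - U$ ($X{\left(U \right)} = -3 + \left(\left(0 - U\right) - -3\right) = -3 - \left(-3 + U\right) = - U$)
$\left(X{\left(-2 \right)} + Z{\left(6 \right)}\right)^{2} = \left(\left(-1\right) \left(-2\right) + 3\right)^{2} = \left(2 + 3\right)^{2} = 5^{2} = 25$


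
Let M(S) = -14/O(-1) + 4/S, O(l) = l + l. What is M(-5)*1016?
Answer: 31496/5 ≈ 6299.2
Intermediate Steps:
O(l) = 2*l
M(S) = 7 + 4/S (M(S) = -14/(2*(-1)) + 4/S = -14/(-2) + 4/S = -14*(-½) + 4/S = 7 + 4/S)
M(-5)*1016 = (7 + 4/(-5))*1016 = (7 + 4*(-⅕))*1016 = (7 - ⅘)*1016 = (31/5)*1016 = 31496/5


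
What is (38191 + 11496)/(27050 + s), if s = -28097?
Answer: -49687/1047 ≈ -47.457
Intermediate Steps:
(38191 + 11496)/(27050 + s) = (38191 + 11496)/(27050 - 28097) = 49687/(-1047) = 49687*(-1/1047) = -49687/1047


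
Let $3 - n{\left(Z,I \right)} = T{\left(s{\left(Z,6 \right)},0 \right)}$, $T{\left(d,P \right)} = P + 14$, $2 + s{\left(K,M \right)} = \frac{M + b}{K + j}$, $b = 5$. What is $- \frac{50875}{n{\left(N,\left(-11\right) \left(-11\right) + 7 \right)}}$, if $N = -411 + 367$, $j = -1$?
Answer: $4625$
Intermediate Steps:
$N = -44$
$s{\left(K,M \right)} = -2 + \frac{5 + M}{-1 + K}$ ($s{\left(K,M \right)} = -2 + \frac{M + 5}{K - 1} = -2 + \frac{5 + M}{-1 + K}$)
$T{\left(d,P \right)} = 14 + P$
$n{\left(Z,I \right)} = -11$ ($n{\left(Z,I \right)} = 3 - \left(14 + 0\right) = 3 - 14 = -11$)
$- \frac{50875}{n{\left(N,\left(-11\right) \left(-11\right) + 7 \right)}} = - \frac{50875}{-11} = \left(-50875\right) \left(- \frac{1}{11}\right) = 4625$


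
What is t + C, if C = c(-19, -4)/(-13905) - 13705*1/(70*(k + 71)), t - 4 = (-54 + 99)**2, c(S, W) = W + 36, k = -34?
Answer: 14576330729/7202790 ≈ 2023.7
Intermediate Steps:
c(S, W) = 36 + W
t = 2029 (t = 4 + (-54 + 99)**2 = 4 + 45**2 = 4 + 2025 = 2029)
C = -38130181/7202790 (C = (36 - 4)/(-13905) - 13705*1/(70*(-34 + 71)) = 32*(-1/13905) - 13705/(70*37) = -32/13905 - 13705/2590 = -32/13905 - 13705*1/2590 = -32/13905 - 2741/518 = -38130181/7202790 ≈ -5.2938)
t + C = 2029 - 38130181/7202790 = 14576330729/7202790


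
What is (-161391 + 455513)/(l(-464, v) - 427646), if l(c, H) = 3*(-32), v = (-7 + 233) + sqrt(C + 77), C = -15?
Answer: -147061/213871 ≈ -0.68762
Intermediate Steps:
v = 226 + sqrt(62) (v = (-7 + 233) + sqrt(-15 + 77) = 226 + sqrt(62) ≈ 233.87)
l(c, H) = -96
(-161391 + 455513)/(l(-464, v) - 427646) = (-161391 + 455513)/(-96 - 427646) = 294122/(-427742) = 294122*(-1/427742) = -147061/213871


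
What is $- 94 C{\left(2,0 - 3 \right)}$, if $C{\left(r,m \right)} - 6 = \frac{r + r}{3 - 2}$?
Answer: $-940$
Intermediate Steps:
$C{\left(r,m \right)} = 6 + 2 r$ ($C{\left(r,m \right)} = 6 + \frac{r + r}{3 - 2} = 6 + \frac{2 r}{1} = 6 + 2 r 1 = 6 + 2 r$)
$- 94 C{\left(2,0 - 3 \right)} = - 94 \left(6 + 2 \cdot 2\right) = - 94 \left(6 + 4\right) = \left(-94\right) 10 = -940$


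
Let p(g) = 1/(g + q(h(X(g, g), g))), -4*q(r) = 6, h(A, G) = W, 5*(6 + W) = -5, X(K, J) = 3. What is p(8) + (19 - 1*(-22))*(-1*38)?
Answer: -20252/13 ≈ -1557.8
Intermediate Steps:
W = -7 (W = -6 + (⅕)*(-5) = -6 - 1 = -7)
h(A, G) = -7
q(r) = -3/2 (q(r) = -¼*6 = -3/2)
p(g) = 1/(-3/2 + g) (p(g) = 1/(g - 3/2) = 1/(-3/2 + g))
p(8) + (19 - 1*(-22))*(-1*38) = 2/(-3 + 2*8) + (19 - 1*(-22))*(-1*38) = 2/(-3 + 16) + (19 + 22)*(-38) = 2/13 + 41*(-38) = 2*(1/13) - 1558 = 2/13 - 1558 = -20252/13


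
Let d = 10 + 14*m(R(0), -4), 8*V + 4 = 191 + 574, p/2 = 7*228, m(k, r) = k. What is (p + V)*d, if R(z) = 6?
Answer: 1235959/4 ≈ 3.0899e+5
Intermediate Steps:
p = 3192 (p = 2*(7*228) = 2*1596 = 3192)
V = 761/8 (V = -½ + (191 + 574)/8 = -½ + (⅛)*765 = -½ + 765/8 = 761/8 ≈ 95.125)
d = 94 (d = 10 + 14*6 = 10 + 84 = 94)
(p + V)*d = (3192 + 761/8)*94 = (26297/8)*94 = 1235959/4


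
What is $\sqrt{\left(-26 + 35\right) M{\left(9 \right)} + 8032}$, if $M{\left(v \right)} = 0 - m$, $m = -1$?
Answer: $\sqrt{8041} \approx 89.672$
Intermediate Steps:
$M{\left(v \right)} = 1$ ($M{\left(v \right)} = 0 - -1 = 0 + 1 = 1$)
$\sqrt{\left(-26 + 35\right) M{\left(9 \right)} + 8032} = \sqrt{\left(-26 + 35\right) 1 + 8032} = \sqrt{9 \cdot 1 + 8032} = \sqrt{9 + 8032} = \sqrt{8041}$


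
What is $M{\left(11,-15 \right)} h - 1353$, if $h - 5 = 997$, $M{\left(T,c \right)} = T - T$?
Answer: $-1353$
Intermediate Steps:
$M{\left(T,c \right)} = 0$
$h = 1002$ ($h = 5 + 997 = 1002$)
$M{\left(11,-15 \right)} h - 1353 = 0 \cdot 1002 - 1353 = 0 - 1353 = -1353$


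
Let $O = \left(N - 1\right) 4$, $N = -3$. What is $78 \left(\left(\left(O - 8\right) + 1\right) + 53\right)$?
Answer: $2340$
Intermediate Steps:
$O = -16$ ($O = \left(-3 - 1\right) 4 = \left(-4\right) 4 = -16$)
$78 \left(\left(\left(O - 8\right) + 1\right) + 53\right) = 78 \left(\left(\left(-16 - 8\right) + 1\right) + 53\right) = 78 \left(\left(-24 + 1\right) + 53\right) = 78 \left(-23 + 53\right) = 78 \cdot 30 = 2340$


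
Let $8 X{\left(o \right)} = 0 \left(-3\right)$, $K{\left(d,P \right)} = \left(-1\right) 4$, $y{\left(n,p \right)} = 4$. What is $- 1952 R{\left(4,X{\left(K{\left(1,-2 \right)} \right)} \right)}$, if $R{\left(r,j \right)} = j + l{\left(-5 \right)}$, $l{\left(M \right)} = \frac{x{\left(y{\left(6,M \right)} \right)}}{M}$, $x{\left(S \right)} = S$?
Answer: $\frac{7808}{5} \approx 1561.6$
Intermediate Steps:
$l{\left(M \right)} = \frac{4}{M}$
$K{\left(d,P \right)} = -4$
$X{\left(o \right)} = 0$ ($X{\left(o \right)} = \frac{0 \left(-3\right)}{8} = \frac{1}{8} \cdot 0 = 0$)
$R{\left(r,j \right)} = - \frac{4}{5} + j$ ($R{\left(r,j \right)} = j + \frac{4}{-5} = j + 4 \left(- \frac{1}{5}\right) = j - \frac{4}{5} = - \frac{4}{5} + j$)
$- 1952 R{\left(4,X{\left(K{\left(1,-2 \right)} \right)} \right)} = - 1952 \left(- \frac{4}{5} + 0\right) = \left(-1952\right) \left(- \frac{4}{5}\right) = \frac{7808}{5}$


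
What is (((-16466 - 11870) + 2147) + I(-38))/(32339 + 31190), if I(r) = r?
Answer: -26227/63529 ≈ -0.41284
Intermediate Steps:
(((-16466 - 11870) + 2147) + I(-38))/(32339 + 31190) = (((-16466 - 11870) + 2147) - 38)/(32339 + 31190) = ((-28336 + 2147) - 38)/63529 = (-26189 - 38)*(1/63529) = -26227*1/63529 = -26227/63529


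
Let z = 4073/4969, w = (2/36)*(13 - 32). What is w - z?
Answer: -167725/89442 ≈ -1.8752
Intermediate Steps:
w = -19/18 (w = (2*(1/36))*(-19) = (1/18)*(-19) = -19/18 ≈ -1.0556)
z = 4073/4969 (z = 4073*(1/4969) = 4073/4969 ≈ 0.81968)
w - z = -19/18 - 1*4073/4969 = -19/18 - 4073/4969 = -167725/89442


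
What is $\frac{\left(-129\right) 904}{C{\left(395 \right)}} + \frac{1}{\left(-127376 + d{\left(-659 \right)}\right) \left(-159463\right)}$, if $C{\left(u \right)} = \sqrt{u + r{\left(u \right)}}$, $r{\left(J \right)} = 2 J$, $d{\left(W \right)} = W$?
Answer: $\frac{1}{20416845205} - \frac{38872 \sqrt{1185}}{395} \approx -3387.7$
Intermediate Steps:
$C{\left(u \right)} = \sqrt{3} \sqrt{u}$ ($C{\left(u \right)} = \sqrt{u + 2 u} = \sqrt{3 u} = \sqrt{3} \sqrt{u}$)
$\frac{\left(-129\right) 904}{C{\left(395 \right)}} + \frac{1}{\left(-127376 + d{\left(-659 \right)}\right) \left(-159463\right)} = \frac{\left(-129\right) 904}{\sqrt{3} \sqrt{395}} + \frac{1}{\left(-127376 - 659\right) \left(-159463\right)} = - \frac{116616}{\sqrt{1185}} + \frac{1}{-128035} \left(- \frac{1}{159463}\right) = - 116616 \frac{\sqrt{1185}}{1185} - - \frac{1}{20416845205} = - \frac{38872 \sqrt{1185}}{395} + \frac{1}{20416845205} = \frac{1}{20416845205} - \frac{38872 \sqrt{1185}}{395}$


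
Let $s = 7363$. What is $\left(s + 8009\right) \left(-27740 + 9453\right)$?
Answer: $-281107764$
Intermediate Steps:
$\left(s + 8009\right) \left(-27740 + 9453\right) = \left(7363 + 8009\right) \left(-27740 + 9453\right) = 15372 \left(-18287\right) = -281107764$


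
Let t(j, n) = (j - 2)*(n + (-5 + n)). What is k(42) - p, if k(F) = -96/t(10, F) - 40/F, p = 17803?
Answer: -29537009/1659 ≈ -17804.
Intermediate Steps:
t(j, n) = (-5 + 2*n)*(-2 + j) (t(j, n) = (-2 + j)*(-5 + 2*n) = (-5 + 2*n)*(-2 + j))
k(F) = -96/(-40 + 16*F) - 40/F (k(F) = -96/(10 - 5*10 - 4*F + 2*10*F) - 40/F = -96/(10 - 50 - 4*F + 20*F) - 40/F = -96/(-40 + 16*F) - 40/F)
k(42) - p = 4*(50 - 23*42)/(42*(-5 + 2*42)) - 1*17803 = 4*(1/42)*(50 - 966)/(-5 + 84) - 17803 = 4*(1/42)*(-916)/79 - 17803 = 4*(1/42)*(1/79)*(-916) - 17803 = -1832/1659 - 17803 = -29537009/1659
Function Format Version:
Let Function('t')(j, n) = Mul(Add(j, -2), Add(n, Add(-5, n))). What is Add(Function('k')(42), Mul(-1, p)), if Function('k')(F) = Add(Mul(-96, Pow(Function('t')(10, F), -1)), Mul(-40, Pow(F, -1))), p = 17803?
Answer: Rational(-29537009, 1659) ≈ -17804.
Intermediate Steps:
Function('t')(j, n) = Mul(Add(-5, Mul(2, n)), Add(-2, j)) (Function('t')(j, n) = Mul(Add(-2, j), Add(-5, Mul(2, n))) = Mul(Add(-5, Mul(2, n)), Add(-2, j)))
Function('k')(F) = Add(Mul(-96, Pow(Add(-40, Mul(16, F)), -1)), Mul(-40, Pow(F, -1))) (Function('k')(F) = Add(Mul(-96, Pow(Add(10, Mul(-5, 10), Mul(-4, F), Mul(2, 10, F)), -1)), Mul(-40, Pow(F, -1))) = Add(Mul(-96, Pow(Add(10, -50, Mul(-4, F), Mul(20, F)), -1)), Mul(-40, Pow(F, -1))) = Add(Mul(-96, Pow(Add(-40, Mul(16, F)), -1)), Mul(-40, Pow(F, -1))))
Add(Function('k')(42), Mul(-1, p)) = Add(Mul(4, Pow(42, -1), Pow(Add(-5, Mul(2, 42)), -1), Add(50, Mul(-23, 42))), Mul(-1, 17803)) = Add(Mul(4, Rational(1, 42), Pow(Add(-5, 84), -1), Add(50, -966)), -17803) = Add(Mul(4, Rational(1, 42), Pow(79, -1), -916), -17803) = Add(Mul(4, Rational(1, 42), Rational(1, 79), -916), -17803) = Add(Rational(-1832, 1659), -17803) = Rational(-29537009, 1659)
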